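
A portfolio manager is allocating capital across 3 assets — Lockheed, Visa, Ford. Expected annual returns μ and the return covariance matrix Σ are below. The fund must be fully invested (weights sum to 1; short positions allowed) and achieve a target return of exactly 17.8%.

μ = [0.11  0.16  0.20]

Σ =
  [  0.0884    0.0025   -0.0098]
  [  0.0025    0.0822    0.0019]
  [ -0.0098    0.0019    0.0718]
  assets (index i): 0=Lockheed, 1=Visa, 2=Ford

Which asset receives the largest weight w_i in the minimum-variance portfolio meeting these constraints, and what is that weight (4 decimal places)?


g=Σ⁻¹μ = [1.5189  1.8322  2.9444]
h=Σ⁻¹𝟙 = [12.6917  11.4245  15.3575]
a=μᵀg=1.049108  b=𝟙ᵀg=6.295507  c=𝟙ᵀh=39.473677  D=ac−b²=1.778751
λ₁=(c·0.178−b)/D = (39.473677·0.178−6.295507)/1.778751 = 0.410854
λ₂=(a−b·0.178)/D = (1.049108−6.295507·0.178)/1.778751 = -0.040192
w* = 0.410854·g + -0.040192·h:
  w_0 = 0.410854·1.5189 + -0.040192·12.6917 = 0.1140  (Lockheed)
  w_1 = 0.410854·1.8322 + -0.040192·11.4245 = 0.2936  (Visa)
  w_2 = 0.410854·2.9444 + -0.040192·15.3575 = 0.5924  (Ford)
Σw_i=1.0000  μᵀw=0.1780
σ²=wᵀΣw=λ₁·μ_p+λ₂ = 0.410854·0.178 + -0.040192 = 0.032940 ≈ 0.0329

Ford (0.5924)


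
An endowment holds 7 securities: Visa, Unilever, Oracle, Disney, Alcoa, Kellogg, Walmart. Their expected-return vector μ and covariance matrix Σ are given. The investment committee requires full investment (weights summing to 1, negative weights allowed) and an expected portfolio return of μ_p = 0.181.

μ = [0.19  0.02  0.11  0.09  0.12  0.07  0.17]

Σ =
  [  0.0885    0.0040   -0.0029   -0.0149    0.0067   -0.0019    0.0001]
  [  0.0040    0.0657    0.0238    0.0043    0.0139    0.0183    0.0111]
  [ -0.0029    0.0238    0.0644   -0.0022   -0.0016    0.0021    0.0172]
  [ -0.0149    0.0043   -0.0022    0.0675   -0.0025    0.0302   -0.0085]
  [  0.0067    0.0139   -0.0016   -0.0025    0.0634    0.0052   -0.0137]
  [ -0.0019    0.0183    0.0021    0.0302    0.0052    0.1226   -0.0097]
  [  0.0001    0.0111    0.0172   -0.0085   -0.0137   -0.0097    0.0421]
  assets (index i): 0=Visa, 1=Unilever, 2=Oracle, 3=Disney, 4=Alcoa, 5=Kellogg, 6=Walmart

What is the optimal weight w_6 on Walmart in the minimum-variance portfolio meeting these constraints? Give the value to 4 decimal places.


0.5020

p=Σ⁻¹μ = [2.4890  -2.4143  1.2743  2.6904  3.5403  0.6086  5.9835]
q=Σ⁻¹𝟙 = [13.5917  -2.1134  9.1402  21.0360  22.6478  5.0198  33.3174]
a=μᵀp=2.291575  b=𝟙ᵀp=14.171885  c=𝟙ᵀq=102.639475  D=ac−b²=34.363765
λ₁=(c·0.181−b)/D = (102.639475·0.181−14.171885)/34.363765 = 0.128212
λ₂=(a−b·0.181)/D = (2.291575−14.171885·0.181)/34.363765 = -0.007960
w* = 0.128212·p + -0.007960·q:
  w_0 = 0.128212·2.4890 + -0.007960·13.5917 = 0.2109  (Visa)
  w_1 = 0.128212·-2.4143 + -0.007960·-2.1134 = -0.2927  (Unilever)
  w_2 = 0.128212·1.2743 + -0.007960·9.1402 = 0.0906  (Oracle)
  w_3 = 0.128212·2.6904 + -0.007960·21.0360 = 0.1775  (Disney)
  w_4 = 0.128212·3.5403 + -0.007960·22.6478 = 0.2736  (Alcoa)
  w_5 = 0.128212·0.6086 + -0.007960·5.0198 = 0.0381  (Kellogg)
  w_6 = 0.128212·5.9835 + -0.007960·33.3174 = 0.5020  (Walmart)
Σw_i=1.0000  μᵀw=0.1810
σ²=wᵀΣw=λ₁·μ_p+λ₂ = 0.128212·0.181 + -0.007960 = 0.015246 ≈ 0.0152


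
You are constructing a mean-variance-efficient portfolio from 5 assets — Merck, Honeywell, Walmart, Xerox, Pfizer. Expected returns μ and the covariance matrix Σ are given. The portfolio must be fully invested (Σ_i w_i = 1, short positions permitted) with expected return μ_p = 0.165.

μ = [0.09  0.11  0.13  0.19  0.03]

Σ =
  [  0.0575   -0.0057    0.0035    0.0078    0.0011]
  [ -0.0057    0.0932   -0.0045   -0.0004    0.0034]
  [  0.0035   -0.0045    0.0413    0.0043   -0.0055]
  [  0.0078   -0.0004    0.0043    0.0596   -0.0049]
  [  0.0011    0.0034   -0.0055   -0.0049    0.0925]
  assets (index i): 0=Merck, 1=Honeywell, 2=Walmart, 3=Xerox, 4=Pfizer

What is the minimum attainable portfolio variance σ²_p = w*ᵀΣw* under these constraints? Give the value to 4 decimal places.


x=Σ⁻¹μ = [1.1183  1.3835  2.9820  2.8842  0.5903]
y=Σ⁻¹𝟙 = [14.9776  12.4364  24.4739  14.1540  12.3806]
a=μᵀx=1.206200  b=𝟙ᵀx=8.958265  c=𝟙ᵀy=78.422412  D=ac−b²=14.342606
λ₁=(c·0.165−b)/D = (78.422412·0.165−8.958265)/14.342606 = 0.277595
λ₂=(a−b·0.165)/D = (1.206200−8.958265·0.165)/14.342606 = -0.018958
w* = 0.277595·x + -0.018958·y:
  w_0 = 0.277595·1.1183 + -0.018958·14.9776 = 0.0265  (Merck)
  w_1 = 0.277595·1.3835 + -0.018958·12.4364 = 0.1483  (Honeywell)
  w_2 = 0.277595·2.9820 + -0.018958·24.4739 = 0.3638  (Walmart)
  w_3 = 0.277595·2.8842 + -0.018958·14.1540 = 0.5323  (Xerox)
  w_4 = 0.277595·0.5903 + -0.018958·12.3806 = -0.0709  (Pfizer)
Σw_i=1.0000  μᵀw=0.1650
σ²=wᵀΣw=λ₁·μ_p+λ₂ = 0.277595·0.165 + -0.018958 = 0.026845 ≈ 0.0268

0.0268


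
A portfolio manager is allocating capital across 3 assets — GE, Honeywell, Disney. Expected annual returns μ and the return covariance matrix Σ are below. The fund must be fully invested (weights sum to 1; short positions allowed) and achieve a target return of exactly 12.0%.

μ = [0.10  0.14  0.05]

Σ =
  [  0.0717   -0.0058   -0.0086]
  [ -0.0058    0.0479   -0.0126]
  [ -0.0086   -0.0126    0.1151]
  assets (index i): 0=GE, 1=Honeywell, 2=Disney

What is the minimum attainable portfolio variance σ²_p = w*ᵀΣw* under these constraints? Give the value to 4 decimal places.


u=Σ⁻¹μ = [1.7810  3.3852  0.9381]
v=Σ⁻¹𝟙 = [17.6296  26.4037  12.8958]
a=μᵀu=0.698931  b=𝟙ᵀu=6.104273  c=𝟙ᵀv=56.929124  D=ac−b²=2.527394
λ₁=(c·0.120−b)/D = (56.929124·0.120−6.104273)/2.527394 = 0.287736
λ₂=(a−b·0.120)/D = (0.698931−6.104273·0.120)/2.527394 = -0.013287
w* = 0.287736·u + -0.013287·v:
  w_0 = 0.287736·1.7810 + -0.013287·17.6296 = 0.2782  (GE)
  w_1 = 0.287736·3.3852 + -0.013287·26.4037 = 0.6232  (Honeywell)
  w_2 = 0.287736·0.9381 + -0.013287·12.8958 = 0.0986  (Disney)
Σw_i=1.0000  μᵀw=0.1200
σ²=wᵀΣw=λ₁·μ_p+λ₂ = 0.287736·0.120 + -0.013287 = 0.021241 ≈ 0.0212

0.0212


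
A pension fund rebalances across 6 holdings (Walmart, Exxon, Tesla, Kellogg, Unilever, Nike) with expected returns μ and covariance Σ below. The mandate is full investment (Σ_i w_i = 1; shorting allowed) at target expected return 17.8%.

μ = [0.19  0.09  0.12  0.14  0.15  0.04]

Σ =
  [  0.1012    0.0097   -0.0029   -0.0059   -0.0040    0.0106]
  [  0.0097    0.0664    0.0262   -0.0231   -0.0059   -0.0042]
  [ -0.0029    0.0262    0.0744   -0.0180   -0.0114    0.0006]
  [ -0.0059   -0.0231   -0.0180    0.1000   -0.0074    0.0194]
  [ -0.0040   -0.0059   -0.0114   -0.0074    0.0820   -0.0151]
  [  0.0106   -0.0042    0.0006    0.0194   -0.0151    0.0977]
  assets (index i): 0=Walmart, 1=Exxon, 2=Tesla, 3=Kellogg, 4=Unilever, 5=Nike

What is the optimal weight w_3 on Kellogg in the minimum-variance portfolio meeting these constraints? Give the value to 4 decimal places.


p=Σ⁻¹μ = [2.0455  1.2422  2.2204  2.3675  2.5692  0.1542]
q=Σ⁻¹𝟙 = [9.5322  15.7416  15.1148  16.4985  19.1259  9.4651]
a=μᵀp=1.489872  b=𝟙ᵀp=10.598903  c=𝟙ᵀq=85.477971  D=ac−b²=15.014506
λ₁=(c·0.178−b)/D = (85.477971·0.178−10.598903)/15.014506 = 0.307448
λ₂=(a−b·0.178)/D = (1.489872−10.598903·0.178)/15.014506 = -0.026423
w* = 0.307448·p + -0.026423·q:
  w_0 = 0.307448·2.0455 + -0.026423·9.5322 = 0.3770  (Walmart)
  w_1 = 0.307448·1.2422 + -0.026423·15.7416 = -0.0340  (Exxon)
  w_2 = 0.307448·2.2204 + -0.026423·15.1148 = 0.2833  (Tesla)
  w_3 = 0.307448·2.3675 + -0.026423·16.4985 = 0.2919  (Kellogg)
  w_4 = 0.307448·2.5692 + -0.026423·19.1259 = 0.2845  (Unilever)
  w_5 = 0.307448·0.1542 + -0.026423·9.4651 = -0.2027  (Nike)
Σw_i=1.0000  μᵀw=0.1780
σ²=wᵀΣw=λ₁·μ_p+λ₂ = 0.307448·0.178 + -0.026423 = 0.028302 ≈ 0.0283

0.2919


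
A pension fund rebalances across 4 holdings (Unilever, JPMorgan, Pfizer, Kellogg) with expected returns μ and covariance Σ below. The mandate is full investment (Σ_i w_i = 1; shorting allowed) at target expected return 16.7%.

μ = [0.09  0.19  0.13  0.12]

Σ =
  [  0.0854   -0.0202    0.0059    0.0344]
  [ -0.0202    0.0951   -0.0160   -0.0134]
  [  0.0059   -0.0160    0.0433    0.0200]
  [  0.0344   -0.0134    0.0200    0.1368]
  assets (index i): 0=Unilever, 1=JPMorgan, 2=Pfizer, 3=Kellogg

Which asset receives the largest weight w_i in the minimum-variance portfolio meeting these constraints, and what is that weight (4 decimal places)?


JPMorgan (0.5742)

g=Σ⁻¹μ = [1.3872  2.9671  3.7871  0.2653]
h=Σ⁻¹𝟙 = [13.4327  18.1866  27.1810  1.7397]
a=μᵀg=1.212758  b=𝟙ᵀg=8.406710  c=𝟙ᵀh=60.540140  D=ac−b²=2.747752
λ₁=(c·0.167−b)/D = (60.540140·0.167−8.406710)/2.747752 = 0.619959
λ₂=(a−b·0.167)/D = (1.212758−8.406710·0.167)/2.747752 = -0.069571
w* = 0.619959·g + -0.069571·h:
  w_0 = 0.619959·1.3872 + -0.069571·13.4327 = -0.0745  (Unilever)
  w_1 = 0.619959·2.9671 + -0.069571·18.1866 = 0.5742  (JPMorgan)
  w_2 = 0.619959·3.7871 + -0.069571·27.1810 = 0.4569  (Pfizer)
  w_3 = 0.619959·0.2653 + -0.069571·1.7397 = 0.0435  (Kellogg)
Σw_i=1.0000  μᵀw=0.1670
σ²=wᵀΣw=λ₁·μ_p+λ₂ = 0.619959·0.167 + -0.069571 = 0.033963 ≈ 0.0340


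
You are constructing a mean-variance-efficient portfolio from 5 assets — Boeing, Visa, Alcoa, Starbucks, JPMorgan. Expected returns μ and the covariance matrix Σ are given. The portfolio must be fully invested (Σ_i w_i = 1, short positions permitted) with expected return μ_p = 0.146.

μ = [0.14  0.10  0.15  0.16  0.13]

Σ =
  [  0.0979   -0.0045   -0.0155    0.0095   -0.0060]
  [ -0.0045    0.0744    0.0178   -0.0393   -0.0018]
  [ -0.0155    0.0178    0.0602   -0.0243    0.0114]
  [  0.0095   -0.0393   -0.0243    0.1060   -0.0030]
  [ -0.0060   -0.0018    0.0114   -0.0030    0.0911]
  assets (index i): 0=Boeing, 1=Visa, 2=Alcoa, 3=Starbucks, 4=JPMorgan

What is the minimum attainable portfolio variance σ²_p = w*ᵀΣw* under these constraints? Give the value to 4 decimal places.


0.0148

u=Σ⁻¹μ = [1.8394  2.2784  3.2472  2.9701  1.2846]
v=Σ⁻¹𝟙 = [12.9901  20.6447  20.3107  20.8740  10.3862]
a=μᵀu=1.614654  b=𝟙ᵀu=11.619733  c=𝟙ᵀv=85.205692  D=ac−b²=2.559535
λ₁=(c·0.146−b)/D = (85.205692·0.146−11.619733)/2.559535 = 0.320487
λ₂=(a−b·0.146)/D = (1.614654−11.619733·0.146)/2.559535 = -0.031969
w* = 0.320487·u + -0.031969·v:
  w_0 = 0.320487·1.8394 + -0.031969·12.9901 = 0.1742  (Boeing)
  w_1 = 0.320487·2.2784 + -0.031969·20.6447 = 0.0702  (Visa)
  w_2 = 0.320487·3.2472 + -0.031969·20.3107 = 0.3914  (Alcoa)
  w_3 = 0.320487·2.9701 + -0.031969·20.8740 = 0.2845  (Starbucks)
  w_4 = 0.320487·1.2846 + -0.031969·10.3862 = 0.0797  (JPMorgan)
Σw_i=1.0000  μᵀw=0.1460
σ²=wᵀΣw=λ₁·μ_p+λ₂ = 0.320487·0.146 + -0.031969 = 0.014822 ≈ 0.0148


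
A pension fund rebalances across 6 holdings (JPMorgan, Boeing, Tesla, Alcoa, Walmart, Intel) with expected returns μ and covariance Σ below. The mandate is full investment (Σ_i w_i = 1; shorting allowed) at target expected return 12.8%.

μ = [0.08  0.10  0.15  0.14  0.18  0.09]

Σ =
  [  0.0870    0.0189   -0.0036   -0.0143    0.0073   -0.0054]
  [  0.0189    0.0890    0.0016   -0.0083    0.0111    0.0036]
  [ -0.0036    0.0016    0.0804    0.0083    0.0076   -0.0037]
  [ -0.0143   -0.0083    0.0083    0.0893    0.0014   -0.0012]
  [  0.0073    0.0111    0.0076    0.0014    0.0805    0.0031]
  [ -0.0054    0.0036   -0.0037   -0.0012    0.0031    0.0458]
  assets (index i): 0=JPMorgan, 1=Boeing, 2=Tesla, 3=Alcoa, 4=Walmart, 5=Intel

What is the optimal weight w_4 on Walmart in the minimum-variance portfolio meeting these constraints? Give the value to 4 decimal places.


x=Σ⁻¹μ = [1.0867  0.7114  1.6582  1.6541  1.7734  2.0945]
y=Σ⁻¹𝟙 = [13.3156  7.4754  11.8672  13.1149  7.9275  23.5822]
a=μᵀx=1.146097  b=𝟙ᵀx=8.978302  c=𝟙ᵀy=77.282776  D=ac−b²=7.963642
λ₁=(c·0.128−b)/D = (77.282776·0.128−8.978302)/7.963642 = 0.114758
λ₂=(a−b·0.128)/D = (1.146097−8.978302·0.128)/7.963642 = -0.000393
w* = 0.114758·x + -0.000393·y:
  w_0 = 0.114758·1.0867 + -0.000393·13.3156 = 0.1195  (JPMorgan)
  w_1 = 0.114758·0.7114 + -0.000393·7.4754 = 0.0787  (Boeing)
  w_2 = 0.114758·1.6582 + -0.000393·11.8672 = 0.1856  (Tesla)
  w_3 = 0.114758·1.6541 + -0.000393·13.1149 = 0.1847  (Alcoa)
  w_4 = 0.114758·1.7734 + -0.000393·7.9275 = 0.2004  (Walmart)
  w_5 = 0.114758·2.0945 + -0.000393·23.5822 = 0.2311  (Intel)
Σw_i=1.0000  μᵀw=0.1280
σ²=wᵀΣw=λ₁·μ_p+λ₂ = 0.114758·0.128 + -0.000393 = 0.014297 ≈ 0.0143

0.2004


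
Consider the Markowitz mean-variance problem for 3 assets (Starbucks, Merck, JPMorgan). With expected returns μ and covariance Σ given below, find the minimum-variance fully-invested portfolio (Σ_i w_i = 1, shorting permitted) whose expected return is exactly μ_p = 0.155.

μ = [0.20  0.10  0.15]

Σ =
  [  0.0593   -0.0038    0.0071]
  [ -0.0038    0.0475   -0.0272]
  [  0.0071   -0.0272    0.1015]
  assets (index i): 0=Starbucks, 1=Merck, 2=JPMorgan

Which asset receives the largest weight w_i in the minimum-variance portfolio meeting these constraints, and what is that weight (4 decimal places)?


u=Σ⁻¹μ = [3.3403  3.6442  2.2207]
v=Σ⁻¹𝟙 = [16.8594  32.3287  17.3364]
a=μᵀu=1.365588  b=𝟙ᵀu=9.205201  c=𝟙ᵀv=66.524453  D=ac−b²=6.109286
λ₁=(c·0.155−b)/D = (66.524453·0.155−9.205201)/6.109286 = 0.181051
λ₂=(a−b·0.155)/D = (1.365588−9.205201·0.155)/6.109286 = -0.010020
w* = 0.181051·u + -0.010020·v:
  w_0 = 0.181051·3.3403 + -0.010020·16.8594 = 0.4358  (Starbucks)
  w_1 = 0.181051·3.6442 + -0.010020·32.3287 = 0.3358  (Merck)
  w_2 = 0.181051·2.2207 + -0.010020·17.3364 = 0.2283  (JPMorgan)
Σw_i=1.0000  μᵀw=0.1550
σ²=wᵀΣw=λ₁·μ_p+λ₂ = 0.181051·0.155 + -0.010020 = 0.018042 ≈ 0.0180

Starbucks (0.4358)


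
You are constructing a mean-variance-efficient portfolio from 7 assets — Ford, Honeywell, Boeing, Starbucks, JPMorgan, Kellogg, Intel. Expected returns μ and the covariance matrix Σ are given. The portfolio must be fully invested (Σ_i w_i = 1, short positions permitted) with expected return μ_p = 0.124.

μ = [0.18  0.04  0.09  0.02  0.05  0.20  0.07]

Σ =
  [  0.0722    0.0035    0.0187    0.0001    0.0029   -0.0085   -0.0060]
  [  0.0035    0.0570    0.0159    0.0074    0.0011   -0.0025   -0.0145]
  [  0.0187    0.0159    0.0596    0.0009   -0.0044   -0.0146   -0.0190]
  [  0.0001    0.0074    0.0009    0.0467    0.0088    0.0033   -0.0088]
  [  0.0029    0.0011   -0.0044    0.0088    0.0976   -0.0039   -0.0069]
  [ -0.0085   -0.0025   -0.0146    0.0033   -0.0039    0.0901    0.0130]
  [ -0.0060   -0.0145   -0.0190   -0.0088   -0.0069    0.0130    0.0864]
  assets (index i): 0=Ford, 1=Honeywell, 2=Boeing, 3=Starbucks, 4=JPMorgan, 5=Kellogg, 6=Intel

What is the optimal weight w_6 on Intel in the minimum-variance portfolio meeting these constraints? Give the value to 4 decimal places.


0.1360

u=Σ⁻¹μ = [2.4087  0.4413  1.6700  0.2193  0.6729  2.5915  1.1049]
v=Σ⁻¹𝟙 = [10.7769  14.3196  19.5226  19.5917  10.7923  12.5418  19.9891]
a=μᵀu=1.235207  b=𝟙ᵀu=9.108689  c=𝟙ᵀv=107.533835  D=ac−b²=49.858292
λ₁=(c·0.124−b)/D = (107.533835·0.124−9.108689)/49.858292 = 0.084750
λ₂=(a−b·0.124)/D = (1.235207−9.108689·0.124)/49.858292 = 0.002121
w* = 0.084750·u + 0.002121·v:
  w_0 = 0.084750·2.4087 + 0.002121·10.7769 = 0.2270  (Ford)
  w_1 = 0.084750·0.4413 + 0.002121·14.3196 = 0.0678  (Honeywell)
  w_2 = 0.084750·1.6700 + 0.002121·19.5226 = 0.1829  (Boeing)
  w_3 = 0.084750·0.2193 + 0.002121·19.5917 = 0.0601  (Starbucks)
  w_4 = 0.084750·0.6729 + 0.002121·10.7923 = 0.0799  (JPMorgan)
  w_5 = 0.084750·2.5915 + 0.002121·12.5418 = 0.2462  (Kellogg)
  w_6 = 0.084750·1.1049 + 0.002121·19.9891 = 0.1360  (Intel)
Σw_i=1.0000  μᵀw=0.1240
σ²=wᵀΣw=λ₁·μ_p+λ₂ = 0.084750·0.124 + 0.002121 = 0.012630 ≈ 0.0126


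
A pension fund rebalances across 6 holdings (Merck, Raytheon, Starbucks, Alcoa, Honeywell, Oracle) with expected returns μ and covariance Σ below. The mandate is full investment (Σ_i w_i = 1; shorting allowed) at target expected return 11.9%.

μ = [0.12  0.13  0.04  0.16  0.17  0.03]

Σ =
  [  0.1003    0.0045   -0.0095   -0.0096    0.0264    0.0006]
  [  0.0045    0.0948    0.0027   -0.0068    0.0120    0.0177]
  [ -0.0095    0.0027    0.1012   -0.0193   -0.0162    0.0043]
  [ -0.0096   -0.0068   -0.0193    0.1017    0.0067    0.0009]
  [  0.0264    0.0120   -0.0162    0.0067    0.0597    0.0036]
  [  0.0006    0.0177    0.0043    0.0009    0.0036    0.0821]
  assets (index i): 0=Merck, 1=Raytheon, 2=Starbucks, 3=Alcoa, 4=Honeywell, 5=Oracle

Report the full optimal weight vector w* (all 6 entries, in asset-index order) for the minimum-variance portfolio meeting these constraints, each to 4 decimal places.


0.1238  0.1277  0.2002  0.2154  0.2506  0.0823

x=Σ⁻¹μ = [0.7998  1.1400  1.1660  1.7898  2.3846  -0.0715]
y=Σ⁻¹𝟙 = [8.6883  7.2545  14.7457  12.9702  13.4502  9.0485]
a=μᵀx=0.980421  b=𝟙ᵀx=7.208736  c=𝟙ᵀy=66.157416  D=ac−b²=12.896227
λ₁=(c·0.119−b)/D = (66.157416·0.119−7.208736)/12.896227 = 0.051488
λ₂=(a−b·0.119)/D = (0.980421−7.208736·0.119)/12.896227 = 0.009505
w* = 0.051488·x + 0.009505·y:
  w_0 = 0.051488·0.7998 + 0.009505·8.6883 = 0.1238  (Merck)
  w_1 = 0.051488·1.1400 + 0.009505·7.2545 = 0.1277  (Raytheon)
  w_2 = 0.051488·1.1660 + 0.009505·14.7457 = 0.2002  (Starbucks)
  w_3 = 0.051488·1.7898 + 0.009505·12.9702 = 0.2154  (Alcoa)
  w_4 = 0.051488·2.3846 + 0.009505·13.4502 = 0.2506  (Honeywell)
  w_5 = 0.051488·-0.0715 + 0.009505·9.0485 = 0.0823  (Oracle)
Σw_i=1.0000  μᵀw=0.1190
σ²=wᵀΣw=λ₁·μ_p+λ₂ = 0.051488·0.119 + 0.009505 = 0.015632 ≈ 0.0156


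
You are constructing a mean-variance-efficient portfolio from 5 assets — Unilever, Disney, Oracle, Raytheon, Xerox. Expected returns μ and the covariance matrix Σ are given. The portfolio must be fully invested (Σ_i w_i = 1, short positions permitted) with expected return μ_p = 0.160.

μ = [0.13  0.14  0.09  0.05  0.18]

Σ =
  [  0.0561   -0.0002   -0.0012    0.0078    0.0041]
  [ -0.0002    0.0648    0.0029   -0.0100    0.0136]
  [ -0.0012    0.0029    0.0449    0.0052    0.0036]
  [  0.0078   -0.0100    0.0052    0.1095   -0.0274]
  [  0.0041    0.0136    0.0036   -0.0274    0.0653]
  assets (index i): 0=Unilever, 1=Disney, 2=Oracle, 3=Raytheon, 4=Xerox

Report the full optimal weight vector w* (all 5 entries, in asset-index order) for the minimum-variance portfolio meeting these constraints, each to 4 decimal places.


0.2799  0.2291  -0.0228  -0.0085  0.5224

x=Σ⁻¹μ = [2.0203  1.7052  1.6164  1.0486  2.6254]
y=Σ⁻¹𝟙 = [15.4327  13.2234  19.1540  12.2539  15.6767]
a=μᵀx=1.171843  b=𝟙ᵀx=9.015890  c=𝟙ᵀy=75.740700  D=ac−b²=7.469963
λ₁=(c·0.160−b)/D = (75.740700·0.160−9.015890)/7.469963 = 0.415346
λ₂=(a−b·0.160)/D = (1.171843−9.015890·0.160)/7.469963 = -0.036238
w* = 0.415346·x + -0.036238·y:
  w_0 = 0.415346·2.0203 + -0.036238·15.4327 = 0.2799  (Unilever)
  w_1 = 0.415346·1.7052 + -0.036238·13.2234 = 0.2291  (Disney)
  w_2 = 0.415346·1.6164 + -0.036238·19.1540 = -0.0228  (Oracle)
  w_3 = 0.415346·1.0486 + -0.036238·12.2539 = -0.0085  (Raytheon)
  w_4 = 0.415346·2.6254 + -0.036238·15.6767 = 0.5224  (Xerox)
Σw_i=1.0000  μᵀw=0.1600
σ²=wᵀΣw=λ₁·μ_p+λ₂ = 0.415346·0.160 + -0.036238 = 0.030217 ≈ 0.0302


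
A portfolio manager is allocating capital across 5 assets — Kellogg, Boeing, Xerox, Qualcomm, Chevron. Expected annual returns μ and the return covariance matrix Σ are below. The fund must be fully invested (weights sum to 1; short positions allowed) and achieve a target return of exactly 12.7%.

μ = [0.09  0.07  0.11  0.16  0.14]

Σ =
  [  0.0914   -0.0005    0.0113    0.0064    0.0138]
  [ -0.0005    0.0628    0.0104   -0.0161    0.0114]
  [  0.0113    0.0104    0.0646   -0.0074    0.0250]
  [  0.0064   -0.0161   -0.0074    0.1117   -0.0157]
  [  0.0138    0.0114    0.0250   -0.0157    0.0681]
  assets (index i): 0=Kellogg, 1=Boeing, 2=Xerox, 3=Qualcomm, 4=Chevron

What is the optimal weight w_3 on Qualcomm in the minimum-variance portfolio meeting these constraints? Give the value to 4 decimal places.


0.3102

x=Σ⁻¹μ = [0.4603  1.1086  0.9372  1.8906  1.8688]
y=Σ⁻¹𝟙 = [7.4696  15.9242  9.1729  12.8470  10.0993]
a=μᵀx=0.786235  b=𝟙ᵀx=6.265396  c=𝟙ᵀy=55.512975  D=ac−b²=4.391056
λ₁=(c·0.127−b)/D = (55.512975·0.127−6.265396)/4.391056 = 0.178716
λ₂=(a−b·0.127)/D = (0.786235−6.265396·0.127)/4.391056 = -0.002157
w* = 0.178716·x + -0.002157·y:
  w_0 = 0.178716·0.4603 + -0.002157·7.4696 = 0.0662  (Kellogg)
  w_1 = 0.178716·1.1086 + -0.002157·15.9242 = 0.1638  (Boeing)
  w_2 = 0.178716·0.9372 + -0.002157·9.1729 = 0.1477  (Xerox)
  w_3 = 0.178716·1.8906 + -0.002157·12.8470 = 0.3102  (Qualcomm)
  w_4 = 0.178716·1.8688 + -0.002157·10.0993 = 0.3122  (Chevron)
Σw_i=1.0000  μᵀw=0.1270
σ²=wᵀΣw=λ₁·μ_p+λ₂ = 0.178716·0.127 + -0.002157 = 0.020540 ≈ 0.0205


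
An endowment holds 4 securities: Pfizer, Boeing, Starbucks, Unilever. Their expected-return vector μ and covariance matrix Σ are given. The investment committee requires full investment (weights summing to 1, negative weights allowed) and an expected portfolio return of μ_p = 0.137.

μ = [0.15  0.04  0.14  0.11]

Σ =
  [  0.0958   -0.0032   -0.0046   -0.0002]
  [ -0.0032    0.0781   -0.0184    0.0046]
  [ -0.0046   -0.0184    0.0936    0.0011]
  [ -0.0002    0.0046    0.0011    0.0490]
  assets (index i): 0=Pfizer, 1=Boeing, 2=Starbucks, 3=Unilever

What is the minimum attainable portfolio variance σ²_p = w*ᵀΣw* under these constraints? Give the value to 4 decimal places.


0.0282

p=Σ⁻¹μ = [1.6817  0.8613  1.7226  2.1322]
q=Σ⁻¹𝟙 = [11.6715  15.5001  14.0848  18.6845]
a=μᵀp=0.762423  b=𝟙ᵀp=6.397895  c=𝟙ᵀq=59.940921  D=ac−b²=4.767251
λ₁=(c·0.137−b)/D = (59.940921·0.137−6.397895)/4.767251 = 0.380515
λ₂=(a−b·0.137)/D = (0.762423−6.397895·0.137)/4.767251 = -0.023932
w* = 0.380515·p + -0.023932·q:
  w_0 = 0.380515·1.6817 + -0.023932·11.6715 = 0.3606  (Pfizer)
  w_1 = 0.380515·0.8613 + -0.023932·15.5001 = -0.0432  (Boeing)
  w_2 = 0.380515·1.7226 + -0.023932·14.0848 = 0.3184  (Starbucks)
  w_3 = 0.380515·2.1322 + -0.023932·18.6845 = 0.3642  (Unilever)
Σw_i=1.0000  μᵀw=0.1370
σ²=wᵀΣw=λ₁·μ_p+λ₂ = 0.380515·0.137 + -0.023932 = 0.028199 ≈ 0.0282


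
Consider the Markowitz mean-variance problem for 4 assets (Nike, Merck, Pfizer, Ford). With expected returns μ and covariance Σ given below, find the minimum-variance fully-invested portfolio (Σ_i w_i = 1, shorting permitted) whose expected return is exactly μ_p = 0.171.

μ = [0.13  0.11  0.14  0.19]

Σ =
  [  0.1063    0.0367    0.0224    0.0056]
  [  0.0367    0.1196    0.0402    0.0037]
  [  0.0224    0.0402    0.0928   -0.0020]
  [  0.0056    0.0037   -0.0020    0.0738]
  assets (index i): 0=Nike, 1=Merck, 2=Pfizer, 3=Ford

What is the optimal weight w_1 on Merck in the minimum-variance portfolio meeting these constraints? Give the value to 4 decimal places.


g=Σ⁻¹μ = [0.7547  0.1699  1.3077  2.5442]
h=Σ⁻¹𝟙 = [5.8095  3.4240  8.1739  13.1592]
a=μᵀg=0.783270  b=𝟙ᵀg=4.776467  c=𝟙ᵀh=30.566600  D=ac−b²=1.127273
λ₁=(c·0.171−b)/D = (30.566600·0.171−4.776467)/1.127273 = 0.399568
λ₂=(a−b·0.171)/D = (0.783270−4.776467·0.171)/1.127273 = -0.029723
w* = 0.399568·g + -0.029723·h:
  w_0 = 0.399568·0.7547 + -0.029723·5.8095 = 0.1289  (Nike)
  w_1 = 0.399568·0.1699 + -0.029723·3.4240 = -0.0339  (Merck)
  w_2 = 0.399568·1.3077 + -0.029723·8.1739 = 0.2796  (Pfizer)
  w_3 = 0.399568·2.5442 + -0.029723·13.1592 = 0.6254  (Ford)
Σw_i=1.0000  μᵀw=0.1710
σ²=wᵀΣw=λ₁·μ_p+λ₂ = 0.399568·0.171 + -0.029723 = 0.038603 ≈ 0.0386

-0.0339


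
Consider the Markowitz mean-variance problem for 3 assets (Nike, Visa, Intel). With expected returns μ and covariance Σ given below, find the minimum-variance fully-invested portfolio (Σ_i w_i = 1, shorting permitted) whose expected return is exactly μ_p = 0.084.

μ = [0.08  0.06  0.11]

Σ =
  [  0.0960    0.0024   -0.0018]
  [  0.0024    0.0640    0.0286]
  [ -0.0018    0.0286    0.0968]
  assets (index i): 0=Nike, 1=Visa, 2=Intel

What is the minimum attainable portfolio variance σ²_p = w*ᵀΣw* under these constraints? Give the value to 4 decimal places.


0.0352

x=Σ⁻¹μ = [0.8412  0.4507  1.0189]
y=Σ⁻¹𝟙 = [10.2431  12.1425  6.9335]
a=μᵀx=0.206407  b=𝟙ᵀx=2.310682  c=𝟙ᵀy=29.319083  D=ac−b²=0.712418
λ₁=(c·0.084−b)/D = (29.319083·0.084−2.310682)/0.712418 = 0.213527
λ₂=(a−b·0.084)/D = (0.206407−2.310682·0.084)/0.712418 = 0.017279
w* = 0.213527·x + 0.017279·y:
  w_0 = 0.213527·0.8412 + 0.017279·10.2431 = 0.3566  (Nike)
  w_1 = 0.213527·0.4507 + 0.017279·12.1425 = 0.3060  (Visa)
  w_2 = 0.213527·1.0189 + 0.017279·6.9335 = 0.3374  (Intel)
Σw_i=1.0000  μᵀw=0.0840
σ²=wᵀΣw=λ₁·μ_p+λ₂ = 0.213527·0.084 + 0.017279 = 0.035215 ≈ 0.0352


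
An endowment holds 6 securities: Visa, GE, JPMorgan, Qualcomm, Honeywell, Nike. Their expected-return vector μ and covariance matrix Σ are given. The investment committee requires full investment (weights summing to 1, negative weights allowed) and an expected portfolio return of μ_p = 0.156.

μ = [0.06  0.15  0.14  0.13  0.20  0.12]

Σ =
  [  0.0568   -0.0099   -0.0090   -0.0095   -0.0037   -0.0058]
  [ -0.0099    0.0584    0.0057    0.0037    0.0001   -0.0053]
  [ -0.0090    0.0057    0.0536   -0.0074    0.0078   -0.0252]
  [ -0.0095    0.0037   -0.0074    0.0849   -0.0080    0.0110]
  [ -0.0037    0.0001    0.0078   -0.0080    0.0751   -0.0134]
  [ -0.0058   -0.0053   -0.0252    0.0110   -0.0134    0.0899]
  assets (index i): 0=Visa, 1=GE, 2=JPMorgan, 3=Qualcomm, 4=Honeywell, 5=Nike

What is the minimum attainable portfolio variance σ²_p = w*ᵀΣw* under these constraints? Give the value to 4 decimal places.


u=Σ⁻¹μ = [3.0505  2.8330  4.0837  2.0041  3.1462  3.0671]
v=Σ⁻¹𝟙 = [32.7327  20.6187  33.0735  15.9162  17.5121  24.3845]
a=μᵀu=2.437540  b=𝟙ᵀu=18.184714  c=𝟙ᵀv=144.237622  D=ac−b²=20.901114
λ₁=(c·0.156−b)/D = (144.237622·0.156−18.184714)/20.901114 = 0.206513
λ₂=(a−b·0.156)/D = (2.437540−18.184714·0.156)/20.901114 = -0.019103
w* = 0.206513·u + -0.019103·v:
  w_0 = 0.206513·3.0505 + -0.019103·32.7327 = 0.0047  (Visa)
  w_1 = 0.206513·2.8330 + -0.019103·20.6187 = 0.1912  (GE)
  w_2 = 0.206513·4.0837 + -0.019103·33.0735 = 0.2115  (JPMorgan)
  w_3 = 0.206513·2.0041 + -0.019103·15.9162 = 0.1098  (Qualcomm)
  w_4 = 0.206513·3.1462 + -0.019103·17.5121 = 0.3152  (Honeywell)
  w_5 = 0.206513·3.0671 + -0.019103·24.3845 = 0.1676  (Nike)
Σw_i=1.0000  μᵀw=0.1560
σ²=wᵀΣw=λ₁·μ_p+λ₂ = 0.206513·0.156 + -0.019103 = 0.013113 ≈ 0.0131

0.0131


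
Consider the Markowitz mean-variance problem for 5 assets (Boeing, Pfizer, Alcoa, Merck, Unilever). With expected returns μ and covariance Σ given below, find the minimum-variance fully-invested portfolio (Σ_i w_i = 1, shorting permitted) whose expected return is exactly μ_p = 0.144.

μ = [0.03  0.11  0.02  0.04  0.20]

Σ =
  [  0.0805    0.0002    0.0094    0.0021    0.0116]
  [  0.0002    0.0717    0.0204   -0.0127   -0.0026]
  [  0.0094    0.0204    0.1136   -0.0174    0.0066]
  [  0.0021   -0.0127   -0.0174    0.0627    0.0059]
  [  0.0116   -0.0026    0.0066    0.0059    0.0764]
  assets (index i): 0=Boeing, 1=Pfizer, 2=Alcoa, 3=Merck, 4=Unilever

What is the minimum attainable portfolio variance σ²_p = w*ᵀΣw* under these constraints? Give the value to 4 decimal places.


p=Σ⁻¹μ = [-0.0083  1.8097  -0.1942  0.7022  2.6432]
q=Σ⁻¹𝟙 = [9.5279  15.6352  7.6900  19.9930  9.9662]
a=μᵀp=0.751658  b=𝟙ᵀp=4.952461  c=𝟙ᵀq=62.812251  D=ac−b²=22.686472
λ₁=(c·0.144−b)/D = (62.812251·0.144−4.952461)/22.686472 = 0.180394
λ₂=(a−b·0.144)/D = (0.751658−4.952461·0.144)/22.686472 = 0.001697
w* = 0.180394·p + 0.001697·q:
  w_0 = 0.180394·-0.0083 + 0.001697·9.5279 = 0.0147  (Boeing)
  w_1 = 0.180394·1.8097 + 0.001697·15.6352 = 0.3530  (Pfizer)
  w_2 = 0.180394·-0.1942 + 0.001697·7.6900 = -0.0220  (Alcoa)
  w_3 = 0.180394·0.7022 + 0.001697·19.9930 = 0.1606  (Merck)
  w_4 = 0.180394·2.6432 + 0.001697·9.9662 = 0.4937  (Unilever)
Σw_i=1.0000  μᵀw=0.1440
σ²=wᵀΣw=λ₁·μ_p+λ₂ = 0.180394·0.144 + 0.001697 = 0.027674 ≈ 0.0277

0.0277


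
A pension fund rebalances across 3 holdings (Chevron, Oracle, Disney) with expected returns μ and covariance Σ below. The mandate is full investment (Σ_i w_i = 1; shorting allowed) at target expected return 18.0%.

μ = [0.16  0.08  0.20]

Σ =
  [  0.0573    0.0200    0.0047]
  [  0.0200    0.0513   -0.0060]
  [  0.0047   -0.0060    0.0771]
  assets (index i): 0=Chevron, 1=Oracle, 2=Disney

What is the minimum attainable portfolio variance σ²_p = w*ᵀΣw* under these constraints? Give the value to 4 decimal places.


0.0359

x=Σ⁻¹μ = [2.2418  0.9818  2.5338]
y=Σ⁻¹𝟙 = [10.3824  17.0436  13.6636]
a=μᵀx=0.943988  b=𝟙ᵀx=5.757385  c=𝟙ᵀy=41.089533  D=ac−b²=5.640551
λ₁=(c·0.180−b)/D = (41.089533·0.180−5.757385)/5.640551 = 0.290527
λ₂=(a−b·0.180)/D = (0.943988−5.757385·0.180)/5.640551 = -0.016371
w* = 0.290527·x + -0.016371·y:
  w_0 = 0.290527·2.2418 + -0.016371·10.3824 = 0.4813  (Chevron)
  w_1 = 0.290527·0.9818 + -0.016371·17.0436 = 0.0062  (Oracle)
  w_2 = 0.290527·2.5338 + -0.016371·13.6636 = 0.5124  (Disney)
Σw_i=1.0000  μᵀw=0.1800
σ²=wᵀΣw=λ₁·μ_p+λ₂ = 0.290527·0.180 + -0.016371 = 0.035924 ≈ 0.0359


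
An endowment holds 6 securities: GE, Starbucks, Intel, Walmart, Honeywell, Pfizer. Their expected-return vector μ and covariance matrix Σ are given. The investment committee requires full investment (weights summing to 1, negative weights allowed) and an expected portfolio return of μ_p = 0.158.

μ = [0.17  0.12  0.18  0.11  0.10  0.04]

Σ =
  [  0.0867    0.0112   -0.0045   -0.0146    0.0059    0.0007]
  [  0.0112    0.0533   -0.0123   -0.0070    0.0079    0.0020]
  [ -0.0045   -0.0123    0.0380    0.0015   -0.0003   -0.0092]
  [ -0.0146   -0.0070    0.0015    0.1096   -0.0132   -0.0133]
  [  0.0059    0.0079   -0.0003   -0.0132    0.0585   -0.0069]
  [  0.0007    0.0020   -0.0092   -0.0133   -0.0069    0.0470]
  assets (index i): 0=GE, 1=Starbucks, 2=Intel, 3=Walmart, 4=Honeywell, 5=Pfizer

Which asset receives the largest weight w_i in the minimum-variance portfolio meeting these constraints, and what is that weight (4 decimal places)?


Intel (0.5039)

u=Σ⁻¹μ = [2.0692  3.2241  6.6441  1.9614  1.8738  2.8137]
v=Σ⁻¹𝟙 = [12.0853  24.2758  44.0248  18.7710  21.4388  37.1404]
a=μᵀu=2.450278  b=𝟙ᵀu=18.586358  c=𝟙ᵀv=157.736038  D=ac−b²=41.044456
λ₁=(c·0.158−b)/D = (157.736038·0.158−18.586358)/41.044456 = 0.154368
λ₂=(a−b·0.158)/D = (2.450278−18.586358·0.158)/41.044456 = -0.011850
w* = 0.154368·u + -0.011850·v:
  w_0 = 0.154368·2.0692 + -0.011850·12.0853 = 0.1762  (GE)
  w_1 = 0.154368·3.2241 + -0.011850·24.2758 = 0.2100  (Starbucks)
  w_2 = 0.154368·6.6441 + -0.011850·44.0248 = 0.5039  (Intel)
  w_3 = 0.154368·1.9614 + -0.011850·18.7710 = 0.0803  (Walmart)
  w_4 = 0.154368·1.8738 + -0.011850·21.4388 = 0.0352  (Honeywell)
  w_5 = 0.154368·2.8137 + -0.011850·37.1404 = -0.0058  (Pfizer)
Σw_i=1.0000  μᵀw=0.1580
σ²=wᵀΣw=λ₁·μ_p+λ₂ = 0.154368·0.158 + -0.011850 = 0.012540 ≈ 0.0125


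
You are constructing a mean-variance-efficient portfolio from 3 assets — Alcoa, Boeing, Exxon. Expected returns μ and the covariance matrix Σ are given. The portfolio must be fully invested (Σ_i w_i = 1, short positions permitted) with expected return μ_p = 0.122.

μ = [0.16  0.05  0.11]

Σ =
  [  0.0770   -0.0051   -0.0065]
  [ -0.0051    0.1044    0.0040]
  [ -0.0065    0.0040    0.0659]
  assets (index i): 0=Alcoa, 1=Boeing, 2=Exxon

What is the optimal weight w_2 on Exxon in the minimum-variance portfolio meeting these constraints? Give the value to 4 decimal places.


x=Σ⁻¹μ = [2.2694  0.5185  1.8616]
y=Σ⁻¹𝟙 = [14.9852  9.6951  16.0641]
a=μᵀx=0.593801  b=𝟙ᵀx=4.649439  c=𝟙ᵀy=40.744403  D=ac−b²=2.576774
λ₁=(c·0.122−b)/D = (40.744403·0.122−4.649439)/2.576774 = 0.124721
λ₂=(a−b·0.122)/D = (0.593801−4.649439·0.122)/2.576774 = 0.010311
w* = 0.124721·x + 0.010311·y:
  w_0 = 0.124721·2.2694 + 0.010311·14.9852 = 0.4376  (Alcoa)
  w_1 = 0.124721·0.5185 + 0.010311·9.6951 = 0.1646  (Boeing)
  w_2 = 0.124721·1.8616 + 0.010311·16.0641 = 0.3978  (Exxon)
Σw_i=1.0000  μᵀw=0.1220
σ²=wᵀΣw=λ₁·μ_p+λ₂ = 0.124721·0.122 + 0.010311 = 0.025527 ≈ 0.0255

0.3978


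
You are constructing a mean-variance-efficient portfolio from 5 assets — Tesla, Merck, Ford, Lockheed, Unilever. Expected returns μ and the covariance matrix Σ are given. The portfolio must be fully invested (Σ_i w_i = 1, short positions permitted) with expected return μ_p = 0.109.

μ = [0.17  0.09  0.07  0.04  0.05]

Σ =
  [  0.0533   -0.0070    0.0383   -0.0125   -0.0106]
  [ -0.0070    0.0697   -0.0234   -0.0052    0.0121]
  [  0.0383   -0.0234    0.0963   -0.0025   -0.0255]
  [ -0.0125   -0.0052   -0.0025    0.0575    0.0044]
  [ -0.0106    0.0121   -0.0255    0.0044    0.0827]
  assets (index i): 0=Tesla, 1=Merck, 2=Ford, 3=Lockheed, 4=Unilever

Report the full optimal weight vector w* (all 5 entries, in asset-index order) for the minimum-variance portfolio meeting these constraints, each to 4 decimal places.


0.4392  0.2086  0.0117  0.2281  0.1125

u=Σ⁻¹μ = [4.1521  1.6077  -0.2997  1.6755  0.7200]
v=Σ⁻¹𝟙 = [21.8519  19.4397  10.7627  23.2866  14.1281]
a=μᵀu=0.932593  b=𝟙ᵀu=7.855664  c=𝟙ᵀv=89.469069  D=ac−b²=21.726747
λ₁=(c·0.109−b)/D = (89.469069·0.109−7.855664)/21.726747 = 0.087287
λ₂=(a−b·0.109)/D = (0.932593−7.855664·0.109)/21.726747 = 0.003513
w* = 0.087287·u + 0.003513·v:
  w_0 = 0.087287·4.1521 + 0.003513·21.8519 = 0.4392  (Tesla)
  w_1 = 0.087287·1.6077 + 0.003513·19.4397 = 0.2086  (Merck)
  w_2 = 0.087287·-0.2997 + 0.003513·10.7627 = 0.0117  (Ford)
  w_3 = 0.087287·1.6755 + 0.003513·23.2866 = 0.2281  (Lockheed)
  w_4 = 0.087287·0.7200 + 0.003513·14.1281 = 0.1125  (Unilever)
Σw_i=1.0000  μᵀw=0.1090
σ²=wᵀΣw=λ₁·μ_p+λ₂ = 0.087287·0.109 + 0.003513 = 0.013027 ≈ 0.0130


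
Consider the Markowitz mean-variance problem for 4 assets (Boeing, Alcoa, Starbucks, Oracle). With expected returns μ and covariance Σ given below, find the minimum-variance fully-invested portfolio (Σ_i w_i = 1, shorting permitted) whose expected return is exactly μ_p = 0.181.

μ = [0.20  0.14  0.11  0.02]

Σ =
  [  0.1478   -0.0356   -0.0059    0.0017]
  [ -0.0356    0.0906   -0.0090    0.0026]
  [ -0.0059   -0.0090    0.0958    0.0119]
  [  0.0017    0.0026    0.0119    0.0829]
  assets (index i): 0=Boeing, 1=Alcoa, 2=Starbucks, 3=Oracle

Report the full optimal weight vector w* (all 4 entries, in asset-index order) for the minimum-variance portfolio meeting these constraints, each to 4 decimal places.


u=Σ⁻¹μ = [2.0148  2.4905  1.5182  -0.0961]
v=Σ⁻¹𝟙 = [11.0193  16.2257  11.4382  9.6860]
a=μᵀu=0.916706  b=𝟙ᵀu=5.927384  c=𝟙ᵀv=48.369189  D=ac−b²=9.206448
λ₁=(c·0.181−b)/D = (48.369189·0.181−5.927384)/9.206448 = 0.307115
λ₂=(a−b·0.181)/D = (0.916706−5.927384·0.181)/9.206448 = -0.016961
w* = 0.307115·u + -0.016961·v:
  w_0 = 0.307115·2.0148 + -0.016961·11.0193 = 0.4319  (Boeing)
  w_1 = 0.307115·2.4905 + -0.016961·16.2257 = 0.4897  (Alcoa)
  w_2 = 0.307115·1.5182 + -0.016961·11.4382 = 0.2723  (Starbucks)
  w_3 = 0.307115·-0.0961 + -0.016961·9.6860 = -0.1938  (Oracle)
Σw_i=1.0000  μᵀw=0.1810
σ²=wᵀΣw=λ₁·μ_p+λ₂ = 0.307115·0.181 + -0.016961 = 0.038627 ≈ 0.0386

0.4319  0.4897  0.2723  -0.1938


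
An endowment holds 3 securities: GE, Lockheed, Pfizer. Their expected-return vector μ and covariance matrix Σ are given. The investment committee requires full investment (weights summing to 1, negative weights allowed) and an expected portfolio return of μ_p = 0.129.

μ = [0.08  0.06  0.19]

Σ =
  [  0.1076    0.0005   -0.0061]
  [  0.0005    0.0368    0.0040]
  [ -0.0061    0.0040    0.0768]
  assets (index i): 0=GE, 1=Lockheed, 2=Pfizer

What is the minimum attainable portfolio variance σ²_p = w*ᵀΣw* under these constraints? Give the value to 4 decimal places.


0.0268

x=Σ⁻¹μ = [0.8774  1.3497  2.4734]
y=Σ⁻¹𝟙 = [9.8812  25.6844  12.4679]
a=μᵀx=0.621113  b=𝟙ᵀx=4.700466  c=𝟙ᵀy=48.033535  D=ac−b²=7.739870
λ₁=(c·0.129−b)/D = (48.033535·0.129−4.700466)/7.739870 = 0.193267
λ₂=(a−b·0.129)/D = (0.621113−4.700466·0.129)/7.739870 = 0.001906
w* = 0.193267·x + 0.001906·y:
  w_0 = 0.193267·0.8774 + 0.001906·9.8812 = 0.1884  (GE)
  w_1 = 0.193267·1.3497 + 0.001906·25.6844 = 0.3098  (Lockheed)
  w_2 = 0.193267·2.4734 + 0.001906·12.4679 = 0.5018  (Pfizer)
Σw_i=1.0000  μᵀw=0.1290
σ²=wᵀΣw=λ₁·μ_p+λ₂ = 0.193267·0.129 + 0.001906 = 0.026837 ≈ 0.0268


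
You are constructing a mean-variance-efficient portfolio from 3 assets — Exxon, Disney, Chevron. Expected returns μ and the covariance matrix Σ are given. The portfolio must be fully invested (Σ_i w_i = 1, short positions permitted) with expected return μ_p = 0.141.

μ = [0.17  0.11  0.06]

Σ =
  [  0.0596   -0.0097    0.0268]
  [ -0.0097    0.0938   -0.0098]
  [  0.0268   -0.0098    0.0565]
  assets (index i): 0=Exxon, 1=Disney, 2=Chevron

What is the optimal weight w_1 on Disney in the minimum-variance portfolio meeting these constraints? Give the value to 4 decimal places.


u=Σ⁻¹μ = [3.1783  1.4817  -0.1886]
v=Σ⁻¹𝟙 = [12.6586  13.4353  14.0251]
a=μᵀu=0.691980  b=𝟙ᵀu=4.471347  c=𝟙ᵀv=40.118970  D=ac−b²=7.768577
λ₁=(c·0.141−b)/D = (40.118970·0.141−4.471347)/7.768577 = 0.152593
λ₂=(a−b·0.141)/D = (0.691980−4.471347·0.141)/7.768577 = 0.007919
w* = 0.152593·u + 0.007919·v:
  w_0 = 0.152593·3.1783 + 0.007919·12.6586 = 0.5852  (Exxon)
  w_1 = 0.152593·1.4817 + 0.007919·13.4353 = 0.3325  (Disney)
  w_2 = 0.152593·-0.1886 + 0.007919·14.0251 = 0.0823  (Chevron)
Σw_i=1.0000  μᵀw=0.1410
σ²=wᵀΣw=λ₁·μ_p+λ₂ = 0.152593·0.141 + 0.007919 = 0.029435 ≈ 0.0294

0.3325


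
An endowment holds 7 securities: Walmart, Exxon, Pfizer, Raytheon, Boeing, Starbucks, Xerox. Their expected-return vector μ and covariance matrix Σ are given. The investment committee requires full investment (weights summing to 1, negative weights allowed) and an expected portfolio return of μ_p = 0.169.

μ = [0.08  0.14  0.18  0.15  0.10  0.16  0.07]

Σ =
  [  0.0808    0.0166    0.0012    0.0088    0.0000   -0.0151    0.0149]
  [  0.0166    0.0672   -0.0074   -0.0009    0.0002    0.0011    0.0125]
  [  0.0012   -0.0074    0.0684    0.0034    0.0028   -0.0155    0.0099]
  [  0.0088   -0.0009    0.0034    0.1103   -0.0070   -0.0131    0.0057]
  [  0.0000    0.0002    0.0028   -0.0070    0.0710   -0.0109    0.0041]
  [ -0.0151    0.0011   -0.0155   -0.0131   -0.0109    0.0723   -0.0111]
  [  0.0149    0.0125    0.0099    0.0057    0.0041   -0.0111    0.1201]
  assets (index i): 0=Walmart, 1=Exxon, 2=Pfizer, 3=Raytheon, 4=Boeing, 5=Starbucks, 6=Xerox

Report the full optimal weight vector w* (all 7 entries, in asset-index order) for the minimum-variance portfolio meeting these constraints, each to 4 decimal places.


-0.0439  0.2201  0.3863  0.1535  0.0628  0.3042  -0.0830

u=Σ⁻¹μ = [0.9836  2.1562  3.5142  1.7601  2.0098  3.7831  0.1442]
v=Σ⁻¹𝟙 = [12.1139  12.7743  19.6216  11.5704  18.1095  25.9848  5.1108]
a=μᵀu=2.093499  b=𝟙ᵀu=14.351222  c=𝟙ᵀv=105.285191  D=ac−b²=14.456930
λ₁=(c·0.169−b)/D = (105.285191·0.169−14.351222)/14.456930 = 0.238085
λ₂=(a−b·0.169)/D = (2.093499−14.351222·0.169)/14.456930 = -0.022955
w* = 0.238085·u + -0.022955·v:
  w_0 = 0.238085·0.9836 + -0.022955·12.1139 = -0.0439  (Walmart)
  w_1 = 0.238085·2.1562 + -0.022955·12.7743 = 0.2201  (Exxon)
  w_2 = 0.238085·3.5142 + -0.022955·19.6216 = 0.3863  (Pfizer)
  w_3 = 0.238085·1.7601 + -0.022955·11.5704 = 0.1535  (Raytheon)
  w_4 = 0.238085·2.0098 + -0.022955·18.1095 = 0.0628  (Boeing)
  w_5 = 0.238085·3.7831 + -0.022955·25.9848 = 0.3042  (Starbucks)
  w_6 = 0.238085·0.1442 + -0.022955·5.1108 = -0.0830  (Xerox)
Σw_i=1.0000  μᵀw=0.1690
σ²=wᵀΣw=λ₁·μ_p+λ₂ = 0.238085·0.169 + -0.022955 = 0.017281 ≈ 0.0173
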